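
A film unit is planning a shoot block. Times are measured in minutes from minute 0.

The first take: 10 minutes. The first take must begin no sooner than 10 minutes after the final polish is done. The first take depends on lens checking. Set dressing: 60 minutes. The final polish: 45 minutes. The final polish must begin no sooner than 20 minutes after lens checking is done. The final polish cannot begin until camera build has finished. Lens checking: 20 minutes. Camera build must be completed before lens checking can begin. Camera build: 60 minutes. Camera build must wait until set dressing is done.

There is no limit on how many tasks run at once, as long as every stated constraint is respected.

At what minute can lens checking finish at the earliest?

140

Nothing blocks set dressing, so it runs from minute 0 to minute 60.
Camera build cannot begin until set dressing (finishes minute 60). It runs from minute 60 to 60 + 60 = minute 120.
Lens checking waits on camera build (finishes minute 120), so it starts at minute 120 and finishes at 120 + 20 = minute 140.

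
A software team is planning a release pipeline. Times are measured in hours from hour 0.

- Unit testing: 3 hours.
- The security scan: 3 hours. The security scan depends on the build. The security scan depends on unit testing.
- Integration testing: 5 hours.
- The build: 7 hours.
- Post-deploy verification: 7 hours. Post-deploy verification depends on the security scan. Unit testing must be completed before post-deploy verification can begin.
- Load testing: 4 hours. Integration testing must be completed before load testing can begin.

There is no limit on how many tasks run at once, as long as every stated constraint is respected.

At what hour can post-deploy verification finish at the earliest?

17

Unit testing can start immediately at hour 0; it finishes at hour 3.
The build has no prerequisites, so it starts at hour 0 and finishes at hour 7.
For the security scan: the build (finishes hour 7); unit testing (finishes hour 3). Taking the maximum gives a start of hour 7, and it finishes at 7 + 3 = hour 10.
For post-deploy verification: the security scan (finishes hour 10); unit testing (finishes hour 3). Taking the maximum gives a start of hour 10, and it finishes at 10 + 7 = hour 17.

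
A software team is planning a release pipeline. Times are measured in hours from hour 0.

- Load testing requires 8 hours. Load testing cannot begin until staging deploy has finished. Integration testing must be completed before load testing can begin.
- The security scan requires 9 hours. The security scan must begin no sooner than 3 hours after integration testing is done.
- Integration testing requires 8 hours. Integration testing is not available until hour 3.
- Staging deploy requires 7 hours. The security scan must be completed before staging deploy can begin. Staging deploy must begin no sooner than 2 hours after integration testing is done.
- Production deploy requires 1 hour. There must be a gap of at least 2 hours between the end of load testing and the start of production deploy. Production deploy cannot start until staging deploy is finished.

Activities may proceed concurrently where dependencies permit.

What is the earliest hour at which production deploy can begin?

40

Integration testing cannot begin until its own release at hour 3. It runs from hour 3 to 3 + 8 = hour 11.
After integration testing (finishes hour 11, plus 3-hour gap → hour 14), the security scan can start at hour 14 and finishes at hour 23.
Staging deploy has to wait for the security scan (finishes hour 23); integration testing (finishes hour 11, plus 2-hour gap → hour 13). The latest of these is hour 23, so staging deploy runs hour 23 to 23 + 7 = hour 30.
Load testing cannot start until staging deploy (finishes hour 30); integration testing (finishes hour 11). The controlling bound is hour 30, so load testing finishes at 30 + 8 = hour 38.
Production deploy waits on load testing (finishes hour 38, plus 2-hour gap → hour 40); staging deploy (finishes hour 30). The latest of these is hour 40, which is the earliest production deploy can start.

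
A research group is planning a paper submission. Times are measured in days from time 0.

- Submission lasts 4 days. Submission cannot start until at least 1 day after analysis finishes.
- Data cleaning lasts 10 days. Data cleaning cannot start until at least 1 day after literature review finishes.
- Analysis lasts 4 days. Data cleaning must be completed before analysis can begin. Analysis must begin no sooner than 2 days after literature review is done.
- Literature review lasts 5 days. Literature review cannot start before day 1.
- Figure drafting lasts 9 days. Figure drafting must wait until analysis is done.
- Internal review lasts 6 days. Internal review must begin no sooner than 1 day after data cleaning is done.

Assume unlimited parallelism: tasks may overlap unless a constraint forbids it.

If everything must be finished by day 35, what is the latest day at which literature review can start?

Figure drafting has no dependents, so it just needs to finish by day 35. Starting by 35 − 9 = day 26 achieves that.
Nothing follows submission; the deadline of day 35 is its only limit. It must start by 35 − 4 = day 31.
For analysis: figure drafting (must start by day 26); submission (must start by day 31, minus 1-day gap → day 30). The most restrictive is day 26; with a 4-day duration, analysis must start by day 22.
Nothing follows internal review; the deadline of day 35 is its only limit. It must start by 35 − 6 = day 29.
Data cleaning has several dependents: analysis (must start by day 22); internal review (must start by day 29, minus 1-day gap → day 28). The earliest of those limits is day 22, so data cleaning must start by 22 − 10 = day 12.
For literature review: data cleaning (must start by day 12, minus 1-day gap → day 11); analysis (must start by day 22, minus 2-day gap → day 20). The most restrictive is day 11; with a 5-day duration, literature review must start by day 6.

6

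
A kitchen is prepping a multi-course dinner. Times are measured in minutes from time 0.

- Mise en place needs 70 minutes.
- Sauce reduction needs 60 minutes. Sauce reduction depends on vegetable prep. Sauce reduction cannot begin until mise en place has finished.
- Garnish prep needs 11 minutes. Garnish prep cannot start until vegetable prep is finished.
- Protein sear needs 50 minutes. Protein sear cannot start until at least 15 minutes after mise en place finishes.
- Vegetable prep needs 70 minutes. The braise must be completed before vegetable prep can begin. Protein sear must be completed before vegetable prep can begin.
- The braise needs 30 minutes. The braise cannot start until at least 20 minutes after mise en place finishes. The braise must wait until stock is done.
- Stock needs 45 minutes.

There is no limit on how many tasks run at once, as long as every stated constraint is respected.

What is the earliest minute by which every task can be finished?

Stock can start immediately at minute 0; it finishes at minute 45.
Nothing blocks mise en place, so it runs from minute 0 to minute 70.
After mise en place (finishes minute 70, plus 15-minute gap → minute 85), protein sear can start at minute 85 and finishes at minute 135.
The braise cannot start until mise en place (finishes minute 70, plus 20-minute gap → minute 90); stock (finishes minute 45). The controlling bound is minute 90, so the braise finishes at 90 + 30 = minute 120.
For vegetable prep: the braise (finishes minute 120); protein sear (finishes minute 135). Taking the maximum gives a start of minute 135, and it finishes at 135 + 70 = minute 205.
Garnish prep waits on vegetable prep (finishes minute 205), so it starts at minute 205 and finishes at 205 + 11 = minute 216.
Sauce reduction needs all of vegetable prep (finishes minute 205); mise en place (finishes minute 70). That puts its earliest start at minute 205; it finishes at 205 + 60 = minute 265.
All tasks are finished once the last one completes. Finish times: Mise en place at 70, Stock at 45, The braise at 120, Protein sear at 135, Vegetable prep at 205, Sauce reduction at 265, Garnish prep at 216. The latest is minute 265.

265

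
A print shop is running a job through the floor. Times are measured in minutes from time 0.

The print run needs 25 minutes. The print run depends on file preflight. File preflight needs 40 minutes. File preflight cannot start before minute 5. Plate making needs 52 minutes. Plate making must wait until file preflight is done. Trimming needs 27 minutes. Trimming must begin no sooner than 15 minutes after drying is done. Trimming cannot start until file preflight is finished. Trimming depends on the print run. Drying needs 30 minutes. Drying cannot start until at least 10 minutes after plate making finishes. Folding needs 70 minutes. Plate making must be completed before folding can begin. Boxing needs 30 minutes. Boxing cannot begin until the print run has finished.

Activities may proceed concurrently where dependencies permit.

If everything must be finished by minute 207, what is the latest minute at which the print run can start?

Trimming has no dependents, so it just needs to finish by minute 207. Starting by 207 − 27 = minute 180 achieves that.
Nothing follows boxing; the deadline of minute 207 is its only limit. It must start by 207 − 30 = minute 177.
For the print run: trimming (must start by minute 180); boxing (must start by minute 177). The most restrictive is minute 177; with a 25-minute duration, the print run must start by minute 152.

152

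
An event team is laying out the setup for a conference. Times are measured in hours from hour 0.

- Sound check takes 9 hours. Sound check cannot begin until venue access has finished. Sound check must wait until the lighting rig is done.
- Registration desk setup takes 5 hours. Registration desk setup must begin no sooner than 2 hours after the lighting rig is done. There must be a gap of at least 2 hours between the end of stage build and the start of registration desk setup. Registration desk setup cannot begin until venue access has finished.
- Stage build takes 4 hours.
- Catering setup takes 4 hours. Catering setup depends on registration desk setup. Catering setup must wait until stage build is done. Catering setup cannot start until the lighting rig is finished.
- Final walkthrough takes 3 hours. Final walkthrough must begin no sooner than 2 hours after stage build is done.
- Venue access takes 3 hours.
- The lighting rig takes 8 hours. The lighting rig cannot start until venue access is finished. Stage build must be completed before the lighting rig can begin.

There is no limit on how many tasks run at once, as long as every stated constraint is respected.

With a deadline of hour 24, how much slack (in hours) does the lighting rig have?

1

Stage build has no prerequisites, so it starts at hour 0 and finishes at hour 4.
Nothing blocks venue access, so it runs from hour 0 to hour 3.
For the lighting rig: venue access (finishes hour 3); stage build (finishes hour 4). Taking the maximum gives a start of hour 4, and it finishes at 4 + 8 = hour 12.

Working backward from the deadline:
Nothing follows catering setup; the deadline of hour 24 is its only limit. It must start by 24 − 4 = hour 20.
Registration desk setup feeds into catering setup (must start by hour 20); so registration desk setup must finish by hour 20 and therefore start by hour 15.
Nothing follows sound check; the deadline of hour 24 is its only limit. It must start by 24 − 9 = hour 15.
The lighting rig feeds registration desk setup (must start by hour 15, minus 2-hour gap → hour 13); catering setup (must start by hour 20); sound check (must start by hour 15). Taking the minimum, the lighting rig must finish by hour 13 and start by 13 − 8 = hour 5.
So the lighting rig can start as early as hour 4 and as late as hour 5, giving 5 − 4 = 1 hour of slack.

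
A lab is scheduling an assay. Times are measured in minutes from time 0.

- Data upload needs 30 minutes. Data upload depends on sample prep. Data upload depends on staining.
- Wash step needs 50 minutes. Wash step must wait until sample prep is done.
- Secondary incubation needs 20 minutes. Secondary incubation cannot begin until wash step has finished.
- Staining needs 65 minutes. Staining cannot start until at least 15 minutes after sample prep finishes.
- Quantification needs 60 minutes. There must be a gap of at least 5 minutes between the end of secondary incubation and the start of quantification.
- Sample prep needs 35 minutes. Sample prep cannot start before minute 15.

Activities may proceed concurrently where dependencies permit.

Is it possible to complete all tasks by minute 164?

No

After its own release at minute 15, sample prep can start at minute 15 and finishes at minute 50.
After sample prep (finishes minute 50, plus 15-minute gap → minute 65), staining can start at minute 65 and finishes at minute 130.
Data upload needs all of sample prep (finishes minute 50); staining (finishes minute 130). That puts its earliest start at minute 130; it finishes at 130 + 30 = minute 160.
Wash step waits on sample prep (finishes minute 50), so it starts at minute 50 and finishes at 50 + 50 = minute 100.
After wash step (finishes minute 100), secondary incubation can start at minute 100 and finishes at minute 120.
Quantification cannot begin until secondary incubation (finishes minute 120, plus 5-minute gap → minute 125). It runs from minute 125 to 125 + 60 = minute 185.
The earliest everything can be done is minute 185, which is after the deadline of 164, so it is not possible.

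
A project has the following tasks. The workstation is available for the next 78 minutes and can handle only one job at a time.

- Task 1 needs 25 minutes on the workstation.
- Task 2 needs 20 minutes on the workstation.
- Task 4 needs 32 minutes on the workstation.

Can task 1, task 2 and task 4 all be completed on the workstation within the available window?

Yes

Running back to back, the jobs need 25 + 20 + 32 = 77 minutes on the workstation.
Since 77 ≤ 78, they fit within the window.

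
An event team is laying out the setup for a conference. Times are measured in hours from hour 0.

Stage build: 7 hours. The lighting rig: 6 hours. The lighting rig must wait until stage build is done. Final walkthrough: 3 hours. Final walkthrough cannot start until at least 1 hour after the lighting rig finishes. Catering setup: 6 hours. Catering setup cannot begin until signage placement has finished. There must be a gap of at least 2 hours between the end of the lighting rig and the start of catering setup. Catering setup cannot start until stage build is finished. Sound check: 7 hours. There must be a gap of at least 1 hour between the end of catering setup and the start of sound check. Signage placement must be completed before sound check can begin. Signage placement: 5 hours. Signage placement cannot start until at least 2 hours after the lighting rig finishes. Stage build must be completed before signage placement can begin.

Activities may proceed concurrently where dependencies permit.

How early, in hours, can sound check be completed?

34

Nothing blocks stage build, so it runs from hour 0 to hour 7.
The lighting rig cannot begin until stage build (finishes hour 7). It runs from hour 7 to 7 + 6 = hour 13.
For signage placement: the lighting rig (finishes hour 13, plus 2-hour gap → hour 15); stage build (finishes hour 7). Taking the maximum gives a start of hour 15, and it finishes at 15 + 5 = hour 20.
Catering setup has to wait for signage placement (finishes hour 20); the lighting rig (finishes hour 13, plus 2-hour gap → hour 15); stage build (finishes hour 7). The latest of these is hour 20, so catering setup runs hour 20 to 20 + 6 = hour 26.
Sound check cannot start until catering setup (finishes hour 26, plus 1-hour gap → hour 27); signage placement (finishes hour 20). The controlling bound is hour 27, so sound check finishes at 27 + 7 = hour 34.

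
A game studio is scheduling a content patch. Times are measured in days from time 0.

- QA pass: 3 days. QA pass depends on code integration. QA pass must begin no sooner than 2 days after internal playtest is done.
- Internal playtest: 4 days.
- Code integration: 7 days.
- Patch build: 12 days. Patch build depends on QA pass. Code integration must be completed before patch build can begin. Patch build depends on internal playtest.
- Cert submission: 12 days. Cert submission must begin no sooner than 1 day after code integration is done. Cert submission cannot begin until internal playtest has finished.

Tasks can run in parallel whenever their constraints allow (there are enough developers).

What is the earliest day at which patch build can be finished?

Nothing blocks internal playtest, so it runs from day 0 to day 4.
Code integration can start immediately at day 0; it finishes at day 7.
QA pass cannot start until code integration (finishes day 7); internal playtest (finishes day 4, plus 2-day gap → day 6). The controlling bound is day 7, so QA pass finishes at 7 + 3 = day 10.
Patch build cannot start until QA pass (finishes day 10); code integration (finishes day 7); internal playtest (finishes day 4). The controlling bound is day 10, so patch build finishes at 10 + 12 = day 22.

22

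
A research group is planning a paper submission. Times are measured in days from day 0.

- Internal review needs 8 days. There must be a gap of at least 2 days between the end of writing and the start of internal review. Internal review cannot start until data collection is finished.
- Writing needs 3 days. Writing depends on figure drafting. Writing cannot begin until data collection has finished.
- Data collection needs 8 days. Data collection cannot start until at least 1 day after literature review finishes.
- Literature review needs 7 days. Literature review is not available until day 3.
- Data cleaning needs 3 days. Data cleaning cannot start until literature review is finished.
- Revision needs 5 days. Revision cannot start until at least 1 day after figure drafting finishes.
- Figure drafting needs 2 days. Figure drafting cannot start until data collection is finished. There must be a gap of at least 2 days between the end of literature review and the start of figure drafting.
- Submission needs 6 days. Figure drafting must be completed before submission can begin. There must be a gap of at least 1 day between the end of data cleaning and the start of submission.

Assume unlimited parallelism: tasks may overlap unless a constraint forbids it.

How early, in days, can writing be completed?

24

Literature review cannot begin until its own release at day 3. It runs from day 3 to 3 + 7 = day 10.
Data collection cannot begin until literature review (finishes day 10, plus 1-day gap → day 11). It runs from day 11 to 11 + 8 = day 19.
For figure drafting: data collection (finishes day 19); literature review (finishes day 10, plus 2-day gap → day 12). Taking the maximum gives a start of day 19, and it finishes at 19 + 2 = day 21.
Writing needs all of figure drafting (finishes day 21); data collection (finishes day 19). That puts its earliest start at day 21; it finishes at 21 + 3 = day 24.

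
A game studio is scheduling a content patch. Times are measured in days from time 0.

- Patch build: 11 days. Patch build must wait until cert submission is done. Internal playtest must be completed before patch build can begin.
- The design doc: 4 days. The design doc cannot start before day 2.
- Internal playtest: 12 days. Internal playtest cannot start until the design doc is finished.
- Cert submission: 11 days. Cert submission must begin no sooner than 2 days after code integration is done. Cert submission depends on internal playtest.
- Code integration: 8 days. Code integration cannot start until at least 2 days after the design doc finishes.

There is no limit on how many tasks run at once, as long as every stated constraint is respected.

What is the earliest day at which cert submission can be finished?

29

The design doc cannot begin until its own release at day 2. It runs from day 2 to 2 + 4 = day 6.
After the design doc (finishes day 6), internal playtest can start at day 6 and finishes at day 18.
Code integration waits on the design doc (finishes day 6, plus 2-day gap → day 8), so it starts at day 8 and finishes at 8 + 8 = day 16.
For cert submission: code integration (finishes day 16, plus 2-day gap → day 18); internal playtest (finishes day 18). Taking the maximum gives a start of day 18, and it finishes at 18 + 11 = day 29.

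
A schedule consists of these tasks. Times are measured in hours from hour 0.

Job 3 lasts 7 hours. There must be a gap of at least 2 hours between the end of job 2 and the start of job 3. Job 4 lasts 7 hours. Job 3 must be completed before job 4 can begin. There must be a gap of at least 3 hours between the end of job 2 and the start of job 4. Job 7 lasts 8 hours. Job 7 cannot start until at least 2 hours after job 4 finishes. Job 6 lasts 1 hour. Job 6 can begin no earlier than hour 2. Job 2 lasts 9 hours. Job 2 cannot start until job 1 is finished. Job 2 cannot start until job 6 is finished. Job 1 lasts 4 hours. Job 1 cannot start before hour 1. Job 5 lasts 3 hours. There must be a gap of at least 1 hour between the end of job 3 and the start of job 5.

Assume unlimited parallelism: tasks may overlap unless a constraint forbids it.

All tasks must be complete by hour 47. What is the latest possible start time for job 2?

To finish by hour 47, job 7 (duration 8) must start no later than hour 39.
Since job 7 (must start by hour 39, minus 2-hour gap → hour 37) depends on it, job 4 must finish by hour 37. Backing off its 7-hour duration gives a latest start of hour 30.
Job 5 has no dependents, so it just needs to finish by hour 47. Starting by 47 − 3 = hour 44 achieves that.
Job 3 must finish in time for job 4 (must start by hour 30); job 5 (must start by hour 44, minus 1-hour gap → hour 43). The tightest is hour 30, so job 3 must start by 30 − 7 = hour 23.
For job 2: job 3 (must start by hour 23, minus 2-hour gap → hour 21); job 4 (must start by hour 30, minus 3-hour gap → hour 27). The most restrictive is hour 21; with a 9-hour duration, job 2 must start by hour 12.

12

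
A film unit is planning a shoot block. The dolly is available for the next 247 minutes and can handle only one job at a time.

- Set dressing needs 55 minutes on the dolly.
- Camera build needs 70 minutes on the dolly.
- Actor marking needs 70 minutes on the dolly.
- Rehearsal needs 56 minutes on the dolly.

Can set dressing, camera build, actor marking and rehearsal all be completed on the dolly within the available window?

No

Running back to back, the jobs need 55 + 70 + 70 + 56 = 251 minutes on the dolly.
Since 251 > 247, they cannot all fit.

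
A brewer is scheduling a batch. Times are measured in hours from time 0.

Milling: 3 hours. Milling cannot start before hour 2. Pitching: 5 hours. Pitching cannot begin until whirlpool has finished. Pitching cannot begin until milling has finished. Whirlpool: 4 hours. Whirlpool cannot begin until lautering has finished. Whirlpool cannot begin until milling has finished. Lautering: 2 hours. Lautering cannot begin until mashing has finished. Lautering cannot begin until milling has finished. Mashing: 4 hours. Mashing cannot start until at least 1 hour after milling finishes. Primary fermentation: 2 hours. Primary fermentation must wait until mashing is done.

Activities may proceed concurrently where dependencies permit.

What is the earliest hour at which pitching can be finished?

After its own release at hour 2, milling can start at hour 2 and finishes at hour 5.
Mashing cannot begin until milling (finishes hour 5, plus 1-hour gap → hour 6). It runs from hour 6 to 6 + 4 = hour 10.
Lautering cannot start until mashing (finishes hour 10); milling (finishes hour 5). The controlling bound is hour 10, so lautering finishes at 10 + 2 = hour 12.
Whirlpool needs all of lautering (finishes hour 12); milling (finishes hour 5). That puts its earliest start at hour 12; it finishes at 12 + 4 = hour 16.
For pitching: whirlpool (finishes hour 16); milling (finishes hour 5). Taking the maximum gives a start of hour 16, and it finishes at 16 + 5 = hour 21.

21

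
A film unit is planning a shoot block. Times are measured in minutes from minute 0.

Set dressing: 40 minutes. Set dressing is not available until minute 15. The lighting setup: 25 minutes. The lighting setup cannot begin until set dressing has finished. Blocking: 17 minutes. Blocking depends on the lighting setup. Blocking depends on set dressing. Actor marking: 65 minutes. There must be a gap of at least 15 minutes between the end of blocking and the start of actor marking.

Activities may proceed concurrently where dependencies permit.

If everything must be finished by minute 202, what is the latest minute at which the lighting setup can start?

80

Actor marking has no dependents, so it just needs to finish by minute 202. Starting by 202 − 65 = minute 137 achieves that.
Blocking has to be done before actor marking (must start by minute 137, minus 15-minute gap → minute 122). That means finishing by minute 122, i.e. starting by 122 − 17 = minute 105.
The lighting setup must finish before blocking (must start by minute 105). With a 25-minute duration, the lighting setup must start by 105 − 25 = minute 80.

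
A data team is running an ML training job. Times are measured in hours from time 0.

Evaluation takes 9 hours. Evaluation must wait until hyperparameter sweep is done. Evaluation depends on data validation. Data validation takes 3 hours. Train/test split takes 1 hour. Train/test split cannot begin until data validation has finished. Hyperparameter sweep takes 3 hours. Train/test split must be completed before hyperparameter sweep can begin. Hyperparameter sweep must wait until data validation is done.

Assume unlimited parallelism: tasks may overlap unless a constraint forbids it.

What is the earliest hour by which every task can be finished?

16

Nothing blocks data validation, so it runs from hour 0 to hour 3.
After data validation (finishes hour 3), train/test split can start at hour 3 and finishes at hour 4.
Hyperparameter sweep cannot start until train/test split (finishes hour 4); data validation (finishes hour 3). The controlling bound is hour 4, so hyperparameter sweep finishes at 4 + 3 = hour 7.
For evaluation: hyperparameter sweep (finishes hour 7); data validation (finishes hour 3). Taking the maximum gives a start of hour 7, and it finishes at 7 + 9 = hour 16.
All tasks are finished once the last one completes. Finish times: Data validation at 3, Train/test split at 4, Hyperparameter sweep at 7, Evaluation at 16. The latest is hour 16.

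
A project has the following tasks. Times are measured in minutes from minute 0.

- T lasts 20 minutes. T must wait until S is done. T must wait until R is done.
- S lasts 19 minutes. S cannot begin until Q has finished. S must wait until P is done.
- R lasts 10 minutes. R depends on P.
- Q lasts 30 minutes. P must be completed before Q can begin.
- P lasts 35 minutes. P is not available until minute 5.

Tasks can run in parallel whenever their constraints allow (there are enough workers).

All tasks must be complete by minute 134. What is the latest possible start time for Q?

65

T must finish by minute 134; it takes 20 minutes, so it must start by 134 − 20 = minute 114.
S has to be done before T (must start by minute 114). That means finishing by minute 114, i.e. starting by 114 − 19 = minute 95.
Q feeds into S (must start by minute 95); so Q must finish by minute 95 and therefore start by minute 65.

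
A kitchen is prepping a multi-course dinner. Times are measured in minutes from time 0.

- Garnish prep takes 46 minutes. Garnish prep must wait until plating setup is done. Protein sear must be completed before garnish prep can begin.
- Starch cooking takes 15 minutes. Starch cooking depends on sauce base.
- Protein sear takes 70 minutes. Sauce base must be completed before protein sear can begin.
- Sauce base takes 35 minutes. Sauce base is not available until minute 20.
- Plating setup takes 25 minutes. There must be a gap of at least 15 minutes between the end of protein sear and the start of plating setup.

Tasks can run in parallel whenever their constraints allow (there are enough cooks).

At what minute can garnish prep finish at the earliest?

After its own release at minute 20, sauce base can start at minute 20 and finishes at minute 55.
After sauce base (finishes minute 55), protein sear can start at minute 55 and finishes at minute 125.
After protein sear (finishes minute 125, plus 15-minute gap → minute 140), plating setup can start at minute 140 and finishes at minute 165.
Garnish prep needs all of plating setup (finishes minute 165); protein sear (finishes minute 125). That puts its earliest start at minute 165; it finishes at 165 + 46 = minute 211.

211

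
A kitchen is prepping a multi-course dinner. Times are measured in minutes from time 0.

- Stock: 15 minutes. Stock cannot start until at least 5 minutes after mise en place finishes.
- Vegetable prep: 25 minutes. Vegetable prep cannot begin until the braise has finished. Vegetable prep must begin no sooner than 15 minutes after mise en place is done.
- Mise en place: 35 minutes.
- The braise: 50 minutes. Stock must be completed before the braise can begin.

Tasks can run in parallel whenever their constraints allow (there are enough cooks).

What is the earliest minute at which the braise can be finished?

Mise en place has no prerequisites, so it starts at minute 0 and finishes at minute 35.
After mise en place (finishes minute 35, plus 5-minute gap → minute 40), stock can start at minute 40 and finishes at minute 55.
The braise cannot begin until stock (finishes minute 55). It runs from minute 55 to 55 + 50 = minute 105.

105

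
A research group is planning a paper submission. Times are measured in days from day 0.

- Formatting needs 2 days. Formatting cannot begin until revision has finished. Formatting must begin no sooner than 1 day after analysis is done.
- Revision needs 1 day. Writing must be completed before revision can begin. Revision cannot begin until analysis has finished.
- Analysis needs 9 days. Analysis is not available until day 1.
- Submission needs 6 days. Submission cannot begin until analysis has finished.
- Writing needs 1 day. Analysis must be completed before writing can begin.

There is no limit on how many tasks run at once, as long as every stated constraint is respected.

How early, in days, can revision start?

11

Analysis waits on its own release at day 1, so it starts at day 1 and finishes at 1 + 9 = day 10.
Writing waits on analysis (finishes day 10), so it starts at day 10 and finishes at 10 + 1 = day 11.
Revision waits on writing (finishes day 11); analysis (finishes day 10). The latest of these is day 11, which is the earliest revision can start.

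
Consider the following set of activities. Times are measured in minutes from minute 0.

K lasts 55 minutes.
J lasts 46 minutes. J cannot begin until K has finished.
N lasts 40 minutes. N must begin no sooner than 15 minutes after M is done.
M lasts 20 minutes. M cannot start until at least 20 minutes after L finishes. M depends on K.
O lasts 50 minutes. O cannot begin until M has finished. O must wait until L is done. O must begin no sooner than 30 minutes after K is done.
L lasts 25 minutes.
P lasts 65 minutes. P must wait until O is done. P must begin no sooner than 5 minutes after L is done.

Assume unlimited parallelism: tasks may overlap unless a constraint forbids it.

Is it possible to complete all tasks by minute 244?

L can start immediately at minute 0; it finishes at minute 25.
Nothing blocks K, so it runs from minute 0 to minute 55.
M cannot start until L (finishes minute 25, plus 20-minute gap → minute 45); K (finishes minute 55). The controlling bound is minute 55, so M finishes at 55 + 20 = minute 75.
O has to wait for M (finishes minute 75); L (finishes minute 25); K (finishes minute 55, plus 30-minute gap → minute 85). The latest of these is minute 85, so O runs minute 85 to 85 + 50 = minute 135.
For P: O (finishes minute 135); L (finishes minute 25, plus 5-minute gap → minute 30). Taking the maximum gives a start of minute 135, and it finishes at 135 + 65 = minute 200.
N waits on M (finishes minute 75, plus 15-minute gap → minute 90), so it starts at minute 90 and finishes at 90 + 40 = minute 130.
J cannot begin until K (finishes minute 55). It runs from minute 55 to 55 + 46 = minute 101.
Every task is finished by minute 200, which is no later than the deadline of 244, so the schedule is feasible.

Yes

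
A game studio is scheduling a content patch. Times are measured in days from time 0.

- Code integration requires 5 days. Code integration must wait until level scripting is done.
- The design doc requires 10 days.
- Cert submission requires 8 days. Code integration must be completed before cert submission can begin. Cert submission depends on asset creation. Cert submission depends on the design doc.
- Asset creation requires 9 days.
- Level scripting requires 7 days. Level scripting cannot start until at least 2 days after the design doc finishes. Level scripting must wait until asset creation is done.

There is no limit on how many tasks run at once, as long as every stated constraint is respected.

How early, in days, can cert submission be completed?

32

Asset creation has no prerequisites, so it starts at day 0 and finishes at day 9.
Nothing blocks the design doc, so it runs from day 0 to day 10.
Level scripting cannot start until the design doc (finishes day 10, plus 2-day gap → day 12); asset creation (finishes day 9). The controlling bound is day 12, so level scripting finishes at 12 + 7 = day 19.
Code integration cannot begin until level scripting (finishes day 19). It runs from day 19 to 19 + 5 = day 24.
Cert submission needs all of code integration (finishes day 24); asset creation (finishes day 9); the design doc (finishes day 10). That puts its earliest start at day 24; it finishes at 24 + 8 = day 32.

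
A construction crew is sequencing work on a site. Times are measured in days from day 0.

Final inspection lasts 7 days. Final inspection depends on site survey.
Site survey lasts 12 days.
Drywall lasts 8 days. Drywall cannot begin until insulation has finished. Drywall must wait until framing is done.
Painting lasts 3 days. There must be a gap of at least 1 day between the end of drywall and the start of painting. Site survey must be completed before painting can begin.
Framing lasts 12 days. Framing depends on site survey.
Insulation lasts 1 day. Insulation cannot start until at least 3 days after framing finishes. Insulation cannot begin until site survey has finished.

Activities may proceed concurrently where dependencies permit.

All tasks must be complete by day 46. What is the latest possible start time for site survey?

Painting has no dependents, so it just needs to finish by day 46. Starting by 46 − 3 = day 43 achieves that.
Drywall feeds into painting (must start by day 43, minus 1-day gap → day 42); so drywall must finish by day 42 and therefore start by day 34.
Insulation must finish before drywall (must start by day 34). With a 1-day duration, insulation must start by 34 − 1 = day 33.
Framing must finish in time for insulation (must start by day 33, minus 3-day gap → day 30); drywall (must start by day 34). The tightest is day 30, so framing must start by 30 − 12 = day 18.
Nothing follows final inspection; the deadline of day 46 is its only limit. It must start by 46 − 7 = day 39.
Site survey feeds framing (must start by day 18); insulation (must start by day 33); painting (must start by day 43); final inspection (must start by day 39). Taking the minimum, site survey must finish by day 18 and start by 18 − 12 = day 6.

6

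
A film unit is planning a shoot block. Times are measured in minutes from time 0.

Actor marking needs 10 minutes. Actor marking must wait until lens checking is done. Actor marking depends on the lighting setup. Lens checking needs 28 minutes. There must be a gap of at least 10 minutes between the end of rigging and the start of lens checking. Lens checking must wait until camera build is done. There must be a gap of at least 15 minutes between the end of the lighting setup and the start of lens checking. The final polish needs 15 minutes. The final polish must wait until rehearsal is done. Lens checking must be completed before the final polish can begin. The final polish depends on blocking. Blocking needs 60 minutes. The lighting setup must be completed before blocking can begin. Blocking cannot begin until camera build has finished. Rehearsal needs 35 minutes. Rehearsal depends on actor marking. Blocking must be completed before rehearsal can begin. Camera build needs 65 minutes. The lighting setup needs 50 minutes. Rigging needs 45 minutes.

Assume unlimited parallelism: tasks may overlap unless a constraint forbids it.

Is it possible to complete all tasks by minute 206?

Yes

Camera build can start immediately at minute 0; it finishes at minute 65.
The lighting setup has no prerequisites, so it starts at minute 0 and finishes at minute 50.
Blocking cannot start until the lighting setup (finishes minute 50); camera build (finishes minute 65). The controlling bound is minute 65, so blocking finishes at 65 + 60 = minute 125.
Nothing blocks rigging, so it runs from minute 0 to minute 45.
Lens checking needs all of rigging (finishes minute 45, plus 10-minute gap → minute 55); camera build (finishes minute 65); the lighting setup (finishes minute 50, plus 15-minute gap → minute 65). That puts its earliest start at minute 65; it finishes at 65 + 28 = minute 93.
Actor marking cannot start until lens checking (finishes minute 93); the lighting setup (finishes minute 50). The controlling bound is minute 93, so actor marking finishes at 93 + 10 = minute 103.
Rehearsal has to wait for actor marking (finishes minute 103); blocking (finishes minute 125). The latest of these is minute 125, so rehearsal runs minute 125 to 125 + 35 = minute 160.
For the final polish: rehearsal (finishes minute 160); lens checking (finishes minute 93); blocking (finishes minute 125). Taking the maximum gives a start of minute 160, and it finishes at 160 + 15 = minute 175.
Every task is finished by minute 175, which is no later than the deadline of 206, so the schedule is feasible.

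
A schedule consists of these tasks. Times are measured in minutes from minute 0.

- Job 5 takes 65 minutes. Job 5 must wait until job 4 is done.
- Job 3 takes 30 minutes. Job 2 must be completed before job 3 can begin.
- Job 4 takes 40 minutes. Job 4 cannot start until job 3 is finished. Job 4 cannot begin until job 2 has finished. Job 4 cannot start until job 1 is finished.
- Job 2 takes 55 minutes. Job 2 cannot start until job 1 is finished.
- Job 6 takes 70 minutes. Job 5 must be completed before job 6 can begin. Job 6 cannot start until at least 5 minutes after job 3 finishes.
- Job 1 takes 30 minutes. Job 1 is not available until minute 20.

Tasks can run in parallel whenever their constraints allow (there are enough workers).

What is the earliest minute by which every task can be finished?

310

Job 1 waits on its own release at minute 20, so it starts at minute 20 and finishes at 20 + 30 = minute 50.
Job 2 waits on job 1 (finishes minute 50), so it starts at minute 50 and finishes at 50 + 55 = minute 105.
After job 2 (finishes minute 105), job 3 can start at minute 105 and finishes at minute 135.
Job 4 has to wait for job 3 (finishes minute 135); job 2 (finishes minute 105); job 1 (finishes minute 50). The latest of these is minute 135, so job 4 runs minute 135 to 135 + 40 = minute 175.
After job 4 (finishes minute 175), job 5 can start at minute 175 and finishes at minute 240.
For job 6: job 5 (finishes minute 240); job 3 (finishes minute 135, plus 5-minute gap → minute 140). Taking the maximum gives a start of minute 240, and it finishes at 240 + 70 = minute 310.
All tasks are finished once the last one completes. Finish times: Job 1 at 50, Job 2 at 105, Job 3 at 135, Job 4 at 175, Job 5 at 240, Job 6 at 310. The latest is minute 310.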